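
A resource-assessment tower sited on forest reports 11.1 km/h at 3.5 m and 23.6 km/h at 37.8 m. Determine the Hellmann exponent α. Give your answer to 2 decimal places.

Power law: V₂/V₁ = (z₂/z₁)^α ⇒ α = ln(V₂/V₁) / ln(z₂/z₁)
α = ln(23.6/11.1) / ln(37.8/3.5) = ln(2.1261) / ln(10.8000)
  = 0.75430 / 2.37955 = 0.31699

α ≈ 0.32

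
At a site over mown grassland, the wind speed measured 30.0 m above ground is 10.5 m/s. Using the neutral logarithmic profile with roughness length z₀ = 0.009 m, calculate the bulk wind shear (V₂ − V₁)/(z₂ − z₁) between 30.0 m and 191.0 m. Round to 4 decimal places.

0.0149 m/s/m

Log law: V₂ = V₁ · ln(z₂/z₀)/ln(z₁/z₀) = 10.5 × 9.9628/8.1117 = 12.8961 m/s
ΔV/Δz = (12.8961 − 10.5)/(191.0 − 30.0) = 2.3961/161.0000 = 0.01488 m/s/m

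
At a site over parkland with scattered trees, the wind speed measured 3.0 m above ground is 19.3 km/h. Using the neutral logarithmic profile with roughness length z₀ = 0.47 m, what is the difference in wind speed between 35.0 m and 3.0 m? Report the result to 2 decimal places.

25.58 km/h

Log law: V₂ = V₁ · ln(z₂/z₀)/ln(z₁/z₀) = 19.3 × 4.3104/1.8536 = 44.8795 km/h
ΔV = 44.8795 − 19.3 = 25.5795 km/h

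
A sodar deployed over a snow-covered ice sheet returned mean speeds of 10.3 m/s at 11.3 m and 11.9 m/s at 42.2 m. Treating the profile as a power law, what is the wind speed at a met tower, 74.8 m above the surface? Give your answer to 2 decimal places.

12.67 m/s

First find α: α = ln(V₂/V₁)/ln(z₂/z₁) = ln(11.9/10.3)/ln(42.2/11.3) = 0.14439/1.31762 = 0.1096
Extrapolate from 42.2 m to 74.8 m: V₃ = 11.9 × (74.8/42.2)^0.1096 = 11.9 × 1.0647 = 12.6704 m/s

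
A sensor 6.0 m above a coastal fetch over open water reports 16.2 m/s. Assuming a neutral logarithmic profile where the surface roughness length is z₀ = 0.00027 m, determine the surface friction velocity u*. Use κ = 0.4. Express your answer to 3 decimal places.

Log law: V(z) = (u*/κ) · ln(z/z₀) ⇒ u* = κ · V / ln(z/z₀)
u* = 0.4 × 16.2 / ln(6.0/0.00027) = 0.4 × 16.2 / 10.0088
   = 6.4800 / 10.0088 = 0.6474 m/s

u* ≈ 0.647 m/s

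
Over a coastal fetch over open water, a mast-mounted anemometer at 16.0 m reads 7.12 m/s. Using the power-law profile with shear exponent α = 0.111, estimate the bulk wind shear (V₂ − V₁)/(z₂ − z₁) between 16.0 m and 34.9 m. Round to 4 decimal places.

Power law: V₂ = V₁ · (z₂/z₁)^α = 7.12 × (2.1812)^0.111 = 7.7638 m/s
ΔV/Δz = (7.7638 − 7.12)/(34.9 − 16.0) = 0.6438/18.9000 = 0.03407 m/s/m

0.0341 m/s/m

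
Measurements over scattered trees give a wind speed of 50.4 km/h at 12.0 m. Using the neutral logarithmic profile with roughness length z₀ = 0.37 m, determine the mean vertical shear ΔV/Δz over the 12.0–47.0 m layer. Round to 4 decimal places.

0.5651 km/h/m

Log law: V₂ = V₁ · ln(z₂/z₀)/ln(z₁/z₀) = 50.4 × 4.8444/3.4792 = 70.1772 km/h
ΔV/Δz = (70.1772 − 50.4)/(47.0 − 12.0) = 19.7772/35.0000 = 0.56506 km/h/m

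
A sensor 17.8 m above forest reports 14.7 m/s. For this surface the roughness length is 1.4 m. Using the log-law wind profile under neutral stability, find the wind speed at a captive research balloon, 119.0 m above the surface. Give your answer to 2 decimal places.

Log law: V(z) ∝ ln(z/z₀), so V₂/V₁ = ln(z₂/z₀) / ln(z₁/z₀).
ln(119.0/1.4) = 4.4427, ln(17.8/1.4) = 2.5427
V₂ = 14.7 × 4.4427/2.5427 = 14.7 × 1.7472 = 25.6838 m/s

25.68 m/s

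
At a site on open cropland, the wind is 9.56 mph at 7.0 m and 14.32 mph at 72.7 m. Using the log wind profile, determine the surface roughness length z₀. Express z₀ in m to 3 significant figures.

Log law: V(z) ∝ ln(z/z₀). With r = V₁/V₂ = 9.56/14.32 = 0.66760,
r · ln(z₂/z₀) = ln(z₁/z₀) ⇒ ln z₀ = (ln z₁ − r·ln z₂)/(1 − r)
ln z₀ = (1.94591 − 0.66760×4.28634) / 0.33240 = -2.7546
z₀ = exp(-2.7546) = 0.06363 m

z₀ ≈ 0.0636 m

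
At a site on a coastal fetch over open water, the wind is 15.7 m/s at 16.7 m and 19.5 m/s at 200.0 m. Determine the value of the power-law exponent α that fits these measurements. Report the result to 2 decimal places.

Power law: V₂/V₁ = (z₂/z₁)^α ⇒ α = ln(V₂/V₁) / ln(z₂/z₁)
α = ln(19.5/15.7) / ln(200.0/16.7) = ln(1.2420) / ln(11.9760)
  = 0.21675 / 2.48291 = 0.08730

α ≈ 0.09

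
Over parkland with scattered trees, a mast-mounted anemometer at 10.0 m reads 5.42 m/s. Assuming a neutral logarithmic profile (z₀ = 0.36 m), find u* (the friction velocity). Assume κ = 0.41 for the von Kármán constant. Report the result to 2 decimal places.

Log law: V(z) = (u*/κ) · ln(z/z₀) ⇒ u* = κ · V / ln(z/z₀)
u* = 0.41 × 5.42 / ln(10.0/0.36) = 0.41 × 5.42 / 3.3242
   = 2.2222 / 3.3242 = 0.6685 m/s

u* ≈ 0.67 m/s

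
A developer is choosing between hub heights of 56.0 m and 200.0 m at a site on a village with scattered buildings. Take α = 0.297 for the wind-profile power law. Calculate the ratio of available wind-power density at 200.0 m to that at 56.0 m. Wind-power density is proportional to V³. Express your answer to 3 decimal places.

3.109

Speed ratio: V_B/V_A = (z_B/z_A)^α = (200.0/56.0)^0.297 = (3.5714)^0.297 = 1.45947
Power-density ratio: P_B/P_A = (V_B/V_A)³ = (1.45947)³ = 3.10872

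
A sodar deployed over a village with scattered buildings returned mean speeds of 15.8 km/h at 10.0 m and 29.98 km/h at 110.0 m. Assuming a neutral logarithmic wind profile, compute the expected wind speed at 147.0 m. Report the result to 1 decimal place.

Log law: V ∝ ln(z/z₀). From the pair, with r = V₁/V₂ = 0.52702,
ln z₀ = (ln z₁ − r·ln z₂)/(1 − r) = (2.3026 − 0.52702×4.7005)/0.47298 = -0.3693 → z₀ = 0.6912 m
V₃ = V₁ · ln(z₃/z₀)/ln(z₁/z₀) = 15.8 × 5.3597/2.6718 = 31.6946 km/h

31.7 km/h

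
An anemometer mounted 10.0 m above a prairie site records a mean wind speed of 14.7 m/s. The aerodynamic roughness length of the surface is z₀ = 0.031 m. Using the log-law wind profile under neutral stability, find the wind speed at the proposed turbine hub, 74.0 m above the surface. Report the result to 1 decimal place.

19.8 m/s

Log law: V(z) ∝ ln(z/z₀), so V₂/V₁ = ln(z₂/z₀) / ln(z₁/z₀).
ln(74.0/0.031) = 7.7778, ln(10.0/0.031) = 5.7764
V₂ = 14.7 × 7.7778/5.7764 = 14.7 × 1.3465 = 19.7935 m/s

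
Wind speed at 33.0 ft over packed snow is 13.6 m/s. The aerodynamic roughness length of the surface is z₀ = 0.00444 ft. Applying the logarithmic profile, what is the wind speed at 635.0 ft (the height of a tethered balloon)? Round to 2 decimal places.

Log law: V(z) ∝ ln(z/z₀), so V₂/V₁ = ln(z₂/z₀) / ln(z₁/z₀).
ln(635.0/0.00444) = 11.8707, ln(33.0/0.00444) = 8.9136
V₂ = 13.6 × 11.8707/8.9136 = 13.6 × 1.3318 = 18.1118 m/s

18.11 m/s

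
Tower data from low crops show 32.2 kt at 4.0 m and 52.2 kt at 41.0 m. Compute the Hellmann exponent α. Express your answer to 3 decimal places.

Power law: V₂/V₁ = (z₂/z₁)^α ⇒ α = ln(V₂/V₁) / ln(z₂/z₁)
α = ln(52.2/32.2) / ln(41.0/4.0) = ln(1.6211) / ln(10.2500)
  = 0.48312 / 2.32728 = 0.20759

α ≈ 0.208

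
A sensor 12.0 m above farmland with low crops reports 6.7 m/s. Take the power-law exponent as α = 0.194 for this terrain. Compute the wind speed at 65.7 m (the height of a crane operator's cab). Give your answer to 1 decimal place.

9.3 m/s

Power-law profile: V₂ = V₁ · (z₂/z₁)^α
V₂ = 6.7 × (65.7/12.0)^0.194 = 6.7 × (5.4750)^0.194
    = 6.7 × 1.3907 = 9.3180 m/s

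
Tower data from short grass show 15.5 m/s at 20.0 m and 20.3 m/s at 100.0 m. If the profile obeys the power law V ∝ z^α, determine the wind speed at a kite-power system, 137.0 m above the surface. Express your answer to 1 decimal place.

First find α: α = ln(V₂/V₁)/ln(z₂/z₁) = ln(20.3/15.5)/ln(100.0/20.0) = 0.26978/1.60944 = 0.1676
Extrapolate from 100.0 m to 137.0 m: V₃ = 20.3 × (137.0/100.0)^0.1676 = 20.3 × 1.0542 = 21.4000 m/s

21.4 m/s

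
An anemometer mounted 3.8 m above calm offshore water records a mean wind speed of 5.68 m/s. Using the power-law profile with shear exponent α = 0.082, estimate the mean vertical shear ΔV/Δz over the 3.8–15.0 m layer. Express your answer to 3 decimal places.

0.060 m/s/m

Power law: V₂ = V₁ · (z₂/z₁)^α = 5.68 × (3.9474)^0.082 = 6.3569 m/s
ΔV/Δz = (6.3569 − 5.68)/(15.0 − 3.8) = 0.6769/11.2000 = 0.06044 m/s/m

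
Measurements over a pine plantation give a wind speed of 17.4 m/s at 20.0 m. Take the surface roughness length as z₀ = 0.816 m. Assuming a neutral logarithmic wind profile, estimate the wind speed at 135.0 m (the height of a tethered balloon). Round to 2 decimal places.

Log law: V(z) ∝ ln(z/z₀), so V₂/V₁ = ln(z₂/z₀) / ln(z₁/z₀).
ln(135.0/0.816) = 5.1086, ln(20.0/0.816) = 3.1991
V₂ = 17.4 × 5.1086/3.1991 = 17.4 × 1.5969 = 27.7861 m/s

27.79 m/s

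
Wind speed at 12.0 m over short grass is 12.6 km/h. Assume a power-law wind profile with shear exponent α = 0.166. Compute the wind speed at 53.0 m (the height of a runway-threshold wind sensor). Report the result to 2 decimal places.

Power-law profile: V₂ = V₁ · (z₂/z₁)^α
V₂ = 12.6 × (53.0/12.0)^0.166 = 12.6 × (4.4167)^0.166
    = 12.6 × 1.2796 = 16.1234 km/h

16.12 km/h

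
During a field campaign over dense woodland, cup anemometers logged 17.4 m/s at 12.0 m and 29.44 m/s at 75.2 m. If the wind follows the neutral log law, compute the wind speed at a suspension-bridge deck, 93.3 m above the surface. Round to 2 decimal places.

30.85 m/s

Log law: V ∝ ln(z/z₀). From the pair, with r = V₁/V₂ = 0.59103,
ln z₀ = (ln z₁ − r·ln z₂)/(1 − r) = (2.4849 − 0.59103×4.3202)/0.40897 = -0.1674 → z₀ = 0.8459 m
V₃ = V₁ · ln(z₃/z₀)/ln(z₁/z₀) = 17.4 × 4.7032/2.6523 = 30.8549 m/s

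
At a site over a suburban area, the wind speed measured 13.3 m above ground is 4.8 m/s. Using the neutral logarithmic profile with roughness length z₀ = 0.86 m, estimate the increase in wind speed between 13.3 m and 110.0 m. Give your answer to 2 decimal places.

Log law: V₂ = V₁ · ln(z₂/z₀)/ln(z₁/z₀) = 4.8 × 4.8513/2.7386 = 8.5030 m/s
ΔV = 8.5030 − 4.8 = 3.7030 m/s

3.70 m/s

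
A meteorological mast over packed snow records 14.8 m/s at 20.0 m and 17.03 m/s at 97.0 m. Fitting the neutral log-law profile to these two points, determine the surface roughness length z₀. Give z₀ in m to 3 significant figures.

Log law: V(z) ∝ ln(z/z₀). With r = V₁/V₂ = 14.8/17.03 = 0.86905,
r · ln(z₂/z₀) = ln(z₁/z₀) ⇒ ln z₀ = (ln z₁ − r·ln z₂)/(1 − r)
ln z₀ = (2.99573 − 0.86905×4.57471) / 0.13095 = -7.4836
z₀ = exp(-7.4836) = 0.0005622 m

z₀ ≈ 0.000562 m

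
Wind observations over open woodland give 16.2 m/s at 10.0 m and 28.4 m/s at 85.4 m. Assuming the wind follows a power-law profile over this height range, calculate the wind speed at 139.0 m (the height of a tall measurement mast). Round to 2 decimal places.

32.26 m/s

First find α: α = ln(V₂/V₁)/ln(z₂/z₁) = ln(28.4/16.2)/ln(85.4/10.0) = 0.56138/2.14476 = 0.2617
Extrapolate from 85.4 m to 139.0 m: V₃ = 28.4 × (139.0/85.4)^0.2617 = 28.4 × 1.1360 = 32.2621 m/s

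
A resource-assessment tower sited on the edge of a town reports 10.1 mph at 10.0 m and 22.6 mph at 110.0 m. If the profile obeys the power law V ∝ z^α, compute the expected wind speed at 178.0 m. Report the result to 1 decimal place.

First find α: α = ln(V₂/V₁)/ln(z₂/z₁) = ln(22.6/10.1)/ln(110.0/10.0) = 0.80541/2.39790 = 0.3359
Extrapolate from 110.0 m to 178.0 m: V₃ = 22.6 × (178.0/110.0)^0.3359 = 22.6 × 1.1755 = 26.5655 mph

26.6 mph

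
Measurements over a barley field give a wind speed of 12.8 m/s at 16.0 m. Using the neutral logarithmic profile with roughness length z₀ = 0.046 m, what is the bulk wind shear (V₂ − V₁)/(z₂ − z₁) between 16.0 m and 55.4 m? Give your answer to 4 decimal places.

0.0690 m/s/m

Log law: V₂ = V₁ · ln(z₂/z₀)/ln(z₁/z₀) = 12.8 × 7.0937/5.8517 = 15.5167 m/s
ΔV/Δz = (15.5167 − 12.8)/(55.4 − 16.0) = 2.7167/39.4000 = 0.06895 m/s/m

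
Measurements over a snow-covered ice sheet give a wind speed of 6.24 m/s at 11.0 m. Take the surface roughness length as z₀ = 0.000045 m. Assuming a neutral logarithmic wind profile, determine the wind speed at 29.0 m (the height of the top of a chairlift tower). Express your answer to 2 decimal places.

Log law: V(z) ∝ ln(z/z₀), so V₂/V₁ = ln(z₂/z₀) / ln(z₁/z₀).
ln(29.0/0.000045) = 13.3761, ln(11.0/0.000045) = 12.4067
V₂ = 6.24 × 13.3761/12.4067 = 6.24 × 1.0781 = 6.7276 m/s

6.73 m/s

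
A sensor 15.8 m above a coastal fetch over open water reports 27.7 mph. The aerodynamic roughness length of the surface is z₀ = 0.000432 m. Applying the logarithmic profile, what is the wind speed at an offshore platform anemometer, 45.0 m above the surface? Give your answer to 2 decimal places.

Log law: V(z) ∝ ln(z/z₀), so V₂/V₁ = ln(z₂/z₀) / ln(z₁/z₀).
ln(45.0/0.000432) = 11.5537, ln(15.8/0.000432) = 10.5071
V₂ = 27.7 × 11.5537/10.5071 = 27.7 × 1.0996 = 30.4593 mph

30.46 mph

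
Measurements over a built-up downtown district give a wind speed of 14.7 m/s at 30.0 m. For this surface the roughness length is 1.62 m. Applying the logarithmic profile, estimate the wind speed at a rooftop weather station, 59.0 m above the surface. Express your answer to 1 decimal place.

18.1 m/s

Log law: V(z) ∝ ln(z/z₀), so V₂/V₁ = ln(z₂/z₀) / ln(z₁/z₀).
ln(59.0/1.62) = 3.5951, ln(30.0/1.62) = 2.9188
V₂ = 14.7 × 3.5951/2.9188 = 14.7 × 1.2317 = 18.1063 m/s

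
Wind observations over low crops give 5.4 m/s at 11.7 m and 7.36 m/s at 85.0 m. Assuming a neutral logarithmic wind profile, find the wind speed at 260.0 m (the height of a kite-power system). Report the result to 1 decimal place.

8.5 m/s

Log law: V ∝ ln(z/z₀). From the pair, with r = V₁/V₂ = 0.73370,
ln z₀ = (ln z₁ − r·ln z₂)/(1 − r) = (2.4596 − 0.73370×4.4427)/0.26630 = -3.0040 → z₀ = 0.04959 m
V₃ = V₁ · ln(z₃/z₀)/ln(z₁/z₀) = 5.4 × 8.5646/5.4635 = 8.4650 m/s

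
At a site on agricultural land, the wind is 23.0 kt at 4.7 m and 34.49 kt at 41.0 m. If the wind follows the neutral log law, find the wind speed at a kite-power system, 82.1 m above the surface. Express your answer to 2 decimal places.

38.17 kt

Log law: V ∝ ln(z/z₀). From the pair, with r = V₁/V₂ = 0.66686,
ln z₀ = (ln z₁ − r·ln z₂)/(1 − r) = (1.5476 − 0.66686×3.7136)/0.33314 = -2.7882 → z₀ = 0.06153 m
V₃ = V₁ · ln(z₃/z₀)/ln(z₁/z₀) = 23.0 × 7.1962/4.3358 = 38.1734 kt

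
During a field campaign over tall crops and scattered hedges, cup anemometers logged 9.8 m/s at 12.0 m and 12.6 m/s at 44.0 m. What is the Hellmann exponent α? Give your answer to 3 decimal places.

α ≈ 0.193

Power law: V₂/V₁ = (z₂/z₁)^α ⇒ α = ln(V₂/V₁) / ln(z₂/z₁)
α = ln(12.6/9.8) / ln(44.0/12.0) = ln(1.2857) / ln(3.6667)
  = 0.25131 / 1.29928 = 0.19343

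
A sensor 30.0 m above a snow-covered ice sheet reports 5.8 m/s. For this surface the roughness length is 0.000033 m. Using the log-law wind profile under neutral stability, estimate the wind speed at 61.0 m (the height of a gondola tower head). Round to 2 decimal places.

Log law: V(z) ∝ ln(z/z₀), so V₂/V₁ = ln(z₂/z₀) / ln(z₁/z₀).
ln(61.0/0.000033) = 14.4299, ln(30.0/0.000033) = 13.7202
V₂ = 5.8 × 14.4299/13.7202 = 5.8 × 1.0517 = 6.1000 m/s

6.10 m/s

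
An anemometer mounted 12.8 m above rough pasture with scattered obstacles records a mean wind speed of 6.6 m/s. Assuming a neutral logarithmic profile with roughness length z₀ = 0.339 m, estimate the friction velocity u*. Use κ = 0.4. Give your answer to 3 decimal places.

Log law: V(z) = (u*/κ) · ln(z/z₀) ⇒ u* = κ · V / ln(z/z₀)
u* = 0.4 × 6.6 / ln(12.8/0.339) = 0.4 × 6.6 / 3.6312
   = 2.6400 / 3.6312 = 0.7270 m/s

u* ≈ 0.727 m/s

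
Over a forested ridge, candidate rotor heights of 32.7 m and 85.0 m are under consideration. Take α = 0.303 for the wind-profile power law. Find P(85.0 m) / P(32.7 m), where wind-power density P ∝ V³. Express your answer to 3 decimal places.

2.383

Speed ratio: V_B/V_A = (z_B/z_A)^α = (85.0/32.7)^0.303 = (2.5994)^0.303 = 1.33569
Power-density ratio: P_B/P_A = (V_B/V_A)³ = (1.33569)³ = 2.38297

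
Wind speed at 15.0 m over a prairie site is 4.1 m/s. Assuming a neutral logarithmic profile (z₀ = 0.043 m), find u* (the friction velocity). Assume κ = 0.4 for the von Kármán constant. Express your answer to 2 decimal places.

Log law: V(z) = (u*/κ) · ln(z/z₀) ⇒ u* = κ · V / ln(z/z₀)
u* = 0.4 × 4.1 / ln(15.0/0.043) = 0.4 × 4.1 / 5.8546
   = 1.6400 / 5.8546 = 0.2801 m/s

u* ≈ 0.28 m/s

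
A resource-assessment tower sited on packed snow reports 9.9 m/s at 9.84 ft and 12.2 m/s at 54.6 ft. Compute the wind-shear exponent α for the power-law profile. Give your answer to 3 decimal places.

α ≈ 0.122

Power law: V₂/V₁ = (z₂/z₁)^α ⇒ α = ln(V₂/V₁) / ln(z₂/z₁)
α = ln(12.2/9.9) / ln(54.6/9.84) = ln(1.2323) / ln(5.5488)
  = 0.20890 / 1.71358 = 0.12191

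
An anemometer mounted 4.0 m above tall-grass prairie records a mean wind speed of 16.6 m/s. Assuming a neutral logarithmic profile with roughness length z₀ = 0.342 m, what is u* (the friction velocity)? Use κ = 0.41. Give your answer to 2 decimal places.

Log law: V(z) = (u*/κ) · ln(z/z₀) ⇒ u* = κ · V / ln(z/z₀)
u* = 0.41 × 16.6 / ln(4.0/0.342) = 0.41 × 16.6 / 2.4592
   = 6.8060 / 2.4592 = 2.7675 m/s

u* ≈ 2.77 m/s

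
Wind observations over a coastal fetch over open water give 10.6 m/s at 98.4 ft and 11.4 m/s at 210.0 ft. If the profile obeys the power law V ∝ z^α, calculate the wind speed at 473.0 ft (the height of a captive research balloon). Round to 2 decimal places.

First find α: α = ln(V₂/V₁)/ln(z₂/z₁) = ln(11.4/10.6)/ln(210.0/98.4) = 0.07276/0.75807 = 0.0960
Extrapolate from 210.0 ft to 473.0 ft: V₃ = 11.4 × (473.0/210.0)^0.0960 = 11.4 × 1.0811 = 12.3240 m/s

12.32 m/s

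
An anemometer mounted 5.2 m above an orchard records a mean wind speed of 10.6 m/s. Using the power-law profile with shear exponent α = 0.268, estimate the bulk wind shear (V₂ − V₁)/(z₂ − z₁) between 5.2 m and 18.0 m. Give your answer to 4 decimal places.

0.3270 m/s/m

Power law: V₂ = V₁ · (z₂/z₁)^α = 10.6 × (3.4615)^0.268 = 14.7853 m/s
ΔV/Δz = (14.7853 − 10.6)/(18.0 − 5.2) = 4.1853/12.8000 = 0.32698 m/s/m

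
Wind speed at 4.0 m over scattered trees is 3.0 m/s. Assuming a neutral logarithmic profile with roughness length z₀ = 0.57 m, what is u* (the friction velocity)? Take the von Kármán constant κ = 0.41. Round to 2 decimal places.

Log law: V(z) = (u*/κ) · ln(z/z₀) ⇒ u* = κ · V / ln(z/z₀)
u* = 0.41 × 3.0 / ln(4.0/0.57) = 0.41 × 3.0 / 1.9484
   = 1.2300 / 1.9484 = 0.6313 m/s

u* ≈ 0.63 m/s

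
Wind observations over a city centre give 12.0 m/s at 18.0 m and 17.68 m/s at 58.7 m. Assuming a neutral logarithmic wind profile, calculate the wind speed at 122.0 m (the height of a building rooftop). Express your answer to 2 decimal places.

21.20 m/s

Log law: V ∝ ln(z/z₀). From the pair, with r = V₁/V₂ = 0.67873,
ln z₀ = (ln z₁ − r·ln z₂)/(1 − r) = (2.8904 − 0.67873×4.0724)/0.32127 = 0.3930 → z₀ = 1.481 m
V₃ = V₁ · ln(z₃/z₀)/ln(z₁/z₀) = 12.0 × 4.4110/2.4973 = 21.1953 m/s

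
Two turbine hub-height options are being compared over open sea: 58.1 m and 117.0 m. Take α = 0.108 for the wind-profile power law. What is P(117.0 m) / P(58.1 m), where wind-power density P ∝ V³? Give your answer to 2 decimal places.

Speed ratio: V_B/V_A = (z_B/z_A)^α = (117.0/58.1)^0.108 = (2.0138)^0.108 = 1.07853
Power-density ratio: P_B/P_A = (V_B/V_A)³ = (1.07853)³ = 1.25458

1.25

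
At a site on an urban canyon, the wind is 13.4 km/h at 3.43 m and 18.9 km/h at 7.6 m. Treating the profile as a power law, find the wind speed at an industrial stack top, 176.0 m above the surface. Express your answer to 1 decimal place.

First find α: α = ln(V₂/V₁)/ln(z₂/z₁) = ln(18.9/13.4)/ln(7.6/3.43) = 0.34391/0.79559 = 0.4323
Extrapolate from 7.6 m to 176.0 m: V₃ = 18.9 × (176.0/7.6)^0.4323 = 18.9 × 3.8897 = 73.5153 km/h

73.5 km/h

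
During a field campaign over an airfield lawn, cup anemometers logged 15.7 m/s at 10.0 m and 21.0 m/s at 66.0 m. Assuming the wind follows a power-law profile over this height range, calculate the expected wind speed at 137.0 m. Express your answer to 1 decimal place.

23.5 m/s

First find α: α = ln(V₂/V₁)/ln(z₂/z₁) = ln(21.0/15.7)/ln(66.0/10.0) = 0.29086/1.88707 = 0.1541
Extrapolate from 66.0 m to 137.0 m: V₃ = 21.0 × (137.0/66.0)^0.1541 = 21.0 × 1.1191 = 23.5021 m/s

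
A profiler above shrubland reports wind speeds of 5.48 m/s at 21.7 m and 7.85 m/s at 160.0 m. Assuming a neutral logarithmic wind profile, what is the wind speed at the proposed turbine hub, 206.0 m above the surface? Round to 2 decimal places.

8.15 m/s

Log law: V ∝ ln(z/z₀). From the pair, with r = V₁/V₂ = 0.69809,
ln z₀ = (ln z₁ − r·ln z₂)/(1 − r) = (3.0773 − 0.69809×5.0752)/0.30191 = -1.5422 → z₀ = 0.2139 m
V₃ = V₁ · ln(z₃/z₀)/ln(z₁/z₀) = 5.48 × 6.8701/4.6195 = 8.1498 m/s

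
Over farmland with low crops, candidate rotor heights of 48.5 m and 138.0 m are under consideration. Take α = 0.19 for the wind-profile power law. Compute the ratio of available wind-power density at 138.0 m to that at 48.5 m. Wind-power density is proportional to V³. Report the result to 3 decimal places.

Speed ratio: V_B/V_A = (z_B/z_A)^α = (138.0/48.5)^0.19 = (2.8454)^0.19 = 1.21979
Power-density ratio: P_B/P_A = (V_B/V_A)³ = (1.21979)³ = 1.81492

1.815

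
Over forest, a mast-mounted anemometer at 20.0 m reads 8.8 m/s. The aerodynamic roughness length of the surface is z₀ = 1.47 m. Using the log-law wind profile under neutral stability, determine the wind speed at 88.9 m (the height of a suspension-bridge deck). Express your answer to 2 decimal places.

13.83 m/s

Log law: V(z) ∝ ln(z/z₀), so V₂/V₁ = ln(z₂/z₀) / ln(z₁/z₀).
ln(88.9/1.47) = 4.1022, ln(20.0/1.47) = 2.6105
V₂ = 8.8 × 4.1022/2.6105 = 8.8 × 1.5715 = 13.8289 m/s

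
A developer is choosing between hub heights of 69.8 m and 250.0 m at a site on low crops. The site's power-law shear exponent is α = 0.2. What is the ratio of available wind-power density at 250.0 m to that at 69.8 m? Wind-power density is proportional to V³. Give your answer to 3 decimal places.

2.150

Speed ratio: V_B/V_A = (z_B/z_A)^α = (250.0/69.8)^0.2 = (3.5817)^0.2 = 1.29068
Power-density ratio: P_B/P_A = (V_B/V_A)³ = (1.29068)³ = 2.15006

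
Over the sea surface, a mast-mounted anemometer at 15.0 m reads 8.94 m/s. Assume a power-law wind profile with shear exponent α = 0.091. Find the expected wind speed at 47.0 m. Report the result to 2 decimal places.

Power-law profile: V₂ = V₁ · (z₂/z₁)^α
V₂ = 8.94 × (47.0/15.0)^0.091 = 8.94 × (3.1333)^0.091
    = 8.94 × 1.1095 = 9.9191 m/s

9.92 m/s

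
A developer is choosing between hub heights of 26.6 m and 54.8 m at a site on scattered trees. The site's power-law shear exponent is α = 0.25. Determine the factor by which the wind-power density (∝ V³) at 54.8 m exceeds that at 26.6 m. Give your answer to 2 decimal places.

1.72

Speed ratio: V_B/V_A = (z_B/z_A)^α = (54.8/26.6)^0.25 = (2.0602)^0.25 = 1.19805
Power-density ratio: P_B/P_A = (V_B/V_A)³ = (1.19805)³ = 1.71959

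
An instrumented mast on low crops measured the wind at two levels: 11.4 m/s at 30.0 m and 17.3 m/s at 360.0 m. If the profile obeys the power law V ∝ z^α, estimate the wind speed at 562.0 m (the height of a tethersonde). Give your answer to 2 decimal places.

First find α: α = ln(V₂/V₁)/ln(z₂/z₁) = ln(17.3/11.4)/ln(360.0/30.0) = 0.41709/2.48491 = 0.1679
Extrapolate from 360.0 m to 562.0 m: V₃ = 17.3 × (562.0/360.0)^0.1679 = 17.3 × 1.0776 = 18.6429 m/s

18.64 m/s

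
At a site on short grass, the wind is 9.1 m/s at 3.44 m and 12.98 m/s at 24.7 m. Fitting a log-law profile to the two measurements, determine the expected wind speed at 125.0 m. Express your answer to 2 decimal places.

16.17 m/s

Log law: V ∝ ln(z/z₀). From the pair, with r = V₁/V₂ = 0.70108,
ln z₀ = (ln z₁ − r·ln z₂)/(1 − r) = (1.2355 − 0.70108×3.2068)/0.29892 = -3.3880 → z₀ = 0.03378 m
V₃ = V₁ · ln(z₃/z₀)/ln(z₁/z₀) = 9.1 × 8.2163/4.6235 = 16.1715 m/s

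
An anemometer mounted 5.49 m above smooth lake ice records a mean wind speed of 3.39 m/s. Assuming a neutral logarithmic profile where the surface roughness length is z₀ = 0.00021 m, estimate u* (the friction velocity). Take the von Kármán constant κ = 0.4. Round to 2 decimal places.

u* ≈ 0.13 m/s

Log law: V(z) = (u*/κ) · ln(z/z₀) ⇒ u* = κ · V / ln(z/z₀)
u* = 0.4 × 3.39 / ln(5.49/0.00021) = 0.4 × 3.39 / 10.1713
   = 1.3560 / 10.1713 = 0.1333 m/s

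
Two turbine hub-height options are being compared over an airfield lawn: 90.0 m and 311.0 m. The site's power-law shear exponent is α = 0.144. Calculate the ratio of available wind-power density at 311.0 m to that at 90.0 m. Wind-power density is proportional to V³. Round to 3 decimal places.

Speed ratio: V_B/V_A = (z_B/z_A)^α = (311.0/90.0)^0.144 = (3.4556)^0.144 = 1.19549
Power-density ratio: P_B/P_A = (V_B/V_A)³ = (1.19549)³ = 1.70860

1.709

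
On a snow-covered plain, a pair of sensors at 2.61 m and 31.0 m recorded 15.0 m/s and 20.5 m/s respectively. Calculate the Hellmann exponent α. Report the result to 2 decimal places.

Power law: V₂/V₁ = (z₂/z₁)^α ⇒ α = ln(V₂/V₁) / ln(z₂/z₁)
α = ln(20.5/15.0) / ln(31.0/2.61) = ln(1.3667) / ln(11.8774)
  = 0.31237 / 2.47464 = 0.12623

α ≈ 0.13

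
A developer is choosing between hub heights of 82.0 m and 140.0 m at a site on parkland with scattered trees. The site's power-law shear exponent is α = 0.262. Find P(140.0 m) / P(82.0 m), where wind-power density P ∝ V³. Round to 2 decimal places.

1.52

Speed ratio: V_B/V_A = (z_B/z_A)^α = (140.0/82.0)^0.262 = (1.7073)^0.262 = 1.15045
Power-density ratio: P_B/P_A = (V_B/V_A)³ = (1.15045)³ = 1.52265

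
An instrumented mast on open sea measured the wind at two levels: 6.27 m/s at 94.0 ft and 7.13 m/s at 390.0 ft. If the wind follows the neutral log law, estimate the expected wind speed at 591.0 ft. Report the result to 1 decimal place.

Log law: V ∝ ln(z/z₀). From the pair, with r = V₁/V₂ = 0.87938,
ln z₀ = (ln z₁ − r·ln z₂)/(1 − r) = (4.5433 − 0.87938×5.9661)/0.12062 = -5.8303 → z₀ = 0.002937 ft
V₃ = V₁ · ln(z₃/z₀)/ln(z₁/z₀) = 6.27 × 12.2121/10.3736 = 7.3812 m/s

7.4 m/s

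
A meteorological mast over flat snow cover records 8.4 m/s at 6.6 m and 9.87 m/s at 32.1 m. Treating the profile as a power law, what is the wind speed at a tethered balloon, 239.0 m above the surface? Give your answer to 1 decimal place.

First find α: α = ln(V₂/V₁)/ln(z₂/z₁) = ln(9.87/8.4)/ln(32.1/6.6) = 0.16127/1.58179 = 0.1020
Extrapolate from 32.1 m to 239.0 m: V₃ = 9.87 × (239.0/32.1)^0.1020 = 9.87 × 1.2271 = 12.1118 m/s

12.1 m/s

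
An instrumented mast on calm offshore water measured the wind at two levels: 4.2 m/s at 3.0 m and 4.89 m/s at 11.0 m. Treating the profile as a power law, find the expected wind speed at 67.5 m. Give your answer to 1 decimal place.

First find α: α = ln(V₂/V₁)/ln(z₂/z₁) = ln(4.89/4.2)/ln(11.0/3.0) = 0.15211/1.29928 = 0.1171
Extrapolate from 11.0 m to 67.5 m: V₃ = 4.89 × (67.5/11.0)^0.1171 = 4.89 × 1.2366 = 6.0471 m/s

6.0 m/s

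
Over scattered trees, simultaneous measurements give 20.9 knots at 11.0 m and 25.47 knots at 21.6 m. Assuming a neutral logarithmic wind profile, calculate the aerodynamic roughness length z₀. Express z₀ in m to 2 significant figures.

Log law: V(z) ∝ ln(z/z₀). With r = V₁/V₂ = 20.9/25.47 = 0.82057,
r · ln(z₂/z₀) = ln(z₁/z₀) ⇒ ln z₀ = (ln z₁ − r·ln z₂)/(1 − r)
ln z₀ = (2.39790 − 0.82057×3.07269) / 0.17943 = -0.6882
z₀ = exp(-0.6882) = 0.5025 m

z₀ ≈ 0.50 m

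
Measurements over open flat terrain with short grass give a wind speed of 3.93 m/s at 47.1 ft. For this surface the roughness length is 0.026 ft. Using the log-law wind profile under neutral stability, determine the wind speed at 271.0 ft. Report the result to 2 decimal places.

4.85 m/s

Log law: V(z) ∝ ln(z/z₀), so V₂/V₁ = ln(z₂/z₀) / ln(z₁/z₀).
ln(271.0/0.026) = 9.2518, ln(47.1/0.026) = 7.5019
V₂ = 3.93 × 9.2518/7.5019 = 3.93 × 1.2333 = 4.8467 m/s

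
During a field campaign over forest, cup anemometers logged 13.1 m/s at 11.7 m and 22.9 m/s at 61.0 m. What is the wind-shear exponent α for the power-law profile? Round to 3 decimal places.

α ≈ 0.338

Power law: V₂/V₁ = (z₂/z₁)^α ⇒ α = ln(V₂/V₁) / ln(z₂/z₁)
α = ln(22.9/13.1) / ln(61.0/11.7) = ln(1.7481) / ln(5.2137)
  = 0.55852 / 1.65129 = 0.33824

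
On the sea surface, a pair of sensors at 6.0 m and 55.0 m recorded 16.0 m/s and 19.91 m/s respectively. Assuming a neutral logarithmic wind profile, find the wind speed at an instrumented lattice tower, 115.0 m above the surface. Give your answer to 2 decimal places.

21.21 m/s

Log law: V ∝ ln(z/z₀). From the pair, with r = V₁/V₂ = 0.80362,
ln z₀ = (ln z₁ − r·ln z₂)/(1 − r) = (1.7918 − 0.80362×4.0073)/0.19638 = -7.2745 → z₀ = 0.0006930 m
V₃ = V₁ · ln(z₃/z₀)/ln(z₁/z₀) = 16.0 × 12.0195/9.0663 = 21.2117 m/s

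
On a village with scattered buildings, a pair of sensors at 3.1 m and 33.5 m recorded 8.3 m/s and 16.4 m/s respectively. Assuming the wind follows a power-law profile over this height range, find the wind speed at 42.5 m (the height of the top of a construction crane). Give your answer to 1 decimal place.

First find α: α = ln(V₂/V₁)/ln(z₂/z₁) = ln(16.4/8.3)/ln(33.5/3.1) = 0.68103/2.38014 = 0.2861
Extrapolate from 33.5 m to 42.5 m: V₃ = 16.4 × (42.5/33.5)^0.2861 = 16.4 × 1.0705 = 17.5555 m/s

17.6 m/s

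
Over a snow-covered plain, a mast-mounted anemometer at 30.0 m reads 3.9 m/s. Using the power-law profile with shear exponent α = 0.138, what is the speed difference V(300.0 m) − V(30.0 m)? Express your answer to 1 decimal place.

1.5 m/s

Power law: V₂ = V₁ · (z₂/z₁)^α = 3.9 × (10.0000)^0.138 = 5.3588 m/s
ΔV = 5.3588 − 3.9 = 1.4588 m/s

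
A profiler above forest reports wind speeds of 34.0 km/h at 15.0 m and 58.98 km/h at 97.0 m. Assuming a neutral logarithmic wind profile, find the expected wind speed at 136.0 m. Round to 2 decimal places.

Log law: V ∝ ln(z/z₀). From the pair, with r = V₁/V₂ = 0.57647,
ln z₀ = (ln z₁ − r·ln z₂)/(1 − r) = (2.7081 − 0.57647×4.5747)/0.42353 = 0.1674 → z₀ = 1.182 m
V₃ = V₁ · ln(z₃/z₀)/ln(z₁/z₀) = 34.0 × 4.7453/2.5407 = 63.5024 km/h

63.50 km/h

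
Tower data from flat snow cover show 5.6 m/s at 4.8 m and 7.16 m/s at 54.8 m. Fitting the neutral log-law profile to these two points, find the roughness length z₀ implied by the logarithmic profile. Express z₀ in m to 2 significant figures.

Log law: V(z) ∝ ln(z/z₀). With r = V₁/V₂ = 5.6/7.16 = 0.78212,
r · ln(z₂/z₀) = ln(z₁/z₀) ⇒ ln z₀ = (ln z₁ − r·ln z₂)/(1 − r)
ln z₀ = (1.56862 − 0.78212×4.00369) / 0.21788 = -7.1727
z₀ = exp(-7.1727) = 0.0007673 m

z₀ ≈ 0.00077 m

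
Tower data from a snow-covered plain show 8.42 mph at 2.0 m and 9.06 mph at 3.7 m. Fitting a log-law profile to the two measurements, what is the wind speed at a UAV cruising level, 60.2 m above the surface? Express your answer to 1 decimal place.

Log law: V ∝ ln(z/z₀). From the pair, with r = V₁/V₂ = 0.92936,
ln z₀ = (ln z₁ − r·ln z₂)/(1 − r) = (0.6931 − 0.92936×1.3083)/0.07064 = -7.4004 → z₀ = 0.0006110 m
V₃ = V₁ · ln(z₃/z₀)/ln(z₁/z₀) = 8.42 × 11.4981/8.0935 = 11.9619 mph

12.0 mph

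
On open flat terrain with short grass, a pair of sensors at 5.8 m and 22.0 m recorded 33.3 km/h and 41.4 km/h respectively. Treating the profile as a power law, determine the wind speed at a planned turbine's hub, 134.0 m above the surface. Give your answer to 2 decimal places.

55.61 km/h

First find α: α = ln(V₂/V₁)/ln(z₂/z₁) = ln(41.4/33.3)/ln(22.0/5.8) = 0.21772/1.33318 = 0.1633
Extrapolate from 22.0 m to 134.0 m: V₃ = 41.4 × (134.0/22.0)^0.1633 = 41.4 × 1.3432 = 55.6093 km/h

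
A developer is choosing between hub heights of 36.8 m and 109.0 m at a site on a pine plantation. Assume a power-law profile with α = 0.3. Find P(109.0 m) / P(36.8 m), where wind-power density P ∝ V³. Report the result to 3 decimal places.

Speed ratio: V_B/V_A = (z_B/z_A)^α = (109.0/36.8)^0.3 = (2.9620)^0.3 = 1.38508
Power-density ratio: P_B/P_A = (V_B/V_A)³ = (1.38508)³ = 2.65718

2.657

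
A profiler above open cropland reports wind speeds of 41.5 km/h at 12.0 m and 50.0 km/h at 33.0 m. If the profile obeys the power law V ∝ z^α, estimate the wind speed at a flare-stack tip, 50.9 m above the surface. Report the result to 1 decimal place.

54.2 km/h

First find α: α = ln(V₂/V₁)/ln(z₂/z₁) = ln(50.0/41.5)/ln(33.0/12.0) = 0.18633/1.01160 = 0.1842
Extrapolate from 33.0 m to 50.9 m: V₃ = 50.0 × (50.9/33.0)^0.1842 = 50.0 × 1.0831 = 54.1547 km/h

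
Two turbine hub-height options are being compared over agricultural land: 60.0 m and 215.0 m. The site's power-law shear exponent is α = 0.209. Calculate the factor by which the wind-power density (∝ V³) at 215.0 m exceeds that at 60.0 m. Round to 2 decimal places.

Speed ratio: V_B/V_A = (z_B/z_A)^α = (215.0/60.0)^0.209 = (3.5833)^0.209 = 1.30571
Power-density ratio: P_B/P_A = (V_B/V_A)³ = (1.30571)³ = 2.22607

2.23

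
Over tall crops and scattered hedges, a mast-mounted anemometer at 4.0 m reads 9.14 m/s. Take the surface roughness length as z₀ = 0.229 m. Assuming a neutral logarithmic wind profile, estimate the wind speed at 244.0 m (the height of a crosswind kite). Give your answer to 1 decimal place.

22.3 m/s

Log law: V(z) ∝ ln(z/z₀), so V₂/V₁ = ln(z₂/z₀) / ln(z₁/z₀).
ln(244.0/0.229) = 6.9712, ln(4.0/0.229) = 2.8603
V₂ = 9.14 × 6.9712/2.8603 = 9.14 × 2.4372 = 22.2760 m/s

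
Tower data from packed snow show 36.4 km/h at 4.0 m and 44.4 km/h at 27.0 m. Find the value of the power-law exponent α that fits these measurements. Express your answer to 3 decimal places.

α ≈ 0.104

Power law: V₂/V₁ = (z₂/z₁)^α ⇒ α = ln(V₂/V₁) / ln(z₂/z₁)
α = ln(44.4/36.4) / ln(27.0/4.0) = ln(1.2198) / ln(6.7500)
  = 0.19867 / 1.90954 = 0.10404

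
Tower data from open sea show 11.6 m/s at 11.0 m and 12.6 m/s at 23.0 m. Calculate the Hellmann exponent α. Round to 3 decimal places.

α ≈ 0.112

Power law: V₂/V₁ = (z₂/z₁)^α ⇒ α = ln(V₂/V₁) / ln(z₂/z₁)
α = ln(12.6/11.6) / ln(23.0/11.0) = ln(1.0862) / ln(2.0909)
  = 0.08269 / 0.73760 = 0.11211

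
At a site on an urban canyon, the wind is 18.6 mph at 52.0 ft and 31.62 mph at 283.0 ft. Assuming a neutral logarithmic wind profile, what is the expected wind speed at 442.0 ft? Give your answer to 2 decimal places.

35.05 mph

Log law: V ∝ ln(z/z₀). From the pair, with r = V₁/V₂ = 0.58824,
ln z₀ = (ln z₁ − r·ln z₂)/(1 − r) = (3.9512 − 0.58824×5.6454)/0.41176 = 1.5310 → z₀ = 4.623 ft
V₃ = V₁ · ln(z₃/z₀)/ln(z₁/z₀) = 18.6 × 4.5604/2.4203 = 35.0465 mph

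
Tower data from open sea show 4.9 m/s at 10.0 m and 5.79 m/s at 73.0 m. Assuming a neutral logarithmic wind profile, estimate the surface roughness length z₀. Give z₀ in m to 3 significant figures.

Log law: V(z) ∝ ln(z/z₀). With r = V₁/V₂ = 4.9/5.79 = 0.84629,
r · ln(z₂/z₀) = ln(z₁/z₀) ⇒ ln z₀ = (ln z₁ − r·ln z₂)/(1 − r)
ln z₀ = (2.30259 − 0.84629×4.29046) / 0.15371 = -8.6419
z₀ = exp(-8.6419) = 0.0001766 m

z₀ ≈ 0.000177 m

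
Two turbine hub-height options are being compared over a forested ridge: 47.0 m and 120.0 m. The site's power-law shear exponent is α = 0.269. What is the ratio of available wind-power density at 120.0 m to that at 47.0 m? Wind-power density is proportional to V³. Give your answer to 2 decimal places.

2.13

Speed ratio: V_B/V_A = (z_B/z_A)^α = (120.0/47.0)^0.269 = (2.5532)^0.269 = 1.28678
Power-density ratio: P_B/P_A = (V_B/V_A)³ = (1.28678)³ = 2.13067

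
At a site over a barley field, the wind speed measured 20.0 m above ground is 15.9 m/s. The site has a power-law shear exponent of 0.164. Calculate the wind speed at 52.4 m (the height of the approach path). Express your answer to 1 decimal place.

18.6 m/s

Power-law profile: V₂ = V₁ · (z₂/z₁)^α
V₂ = 15.9 × (52.4/20.0)^0.164 = 15.9 × (2.6200)^0.164
    = 15.9 × 1.1711 = 18.6208 m/s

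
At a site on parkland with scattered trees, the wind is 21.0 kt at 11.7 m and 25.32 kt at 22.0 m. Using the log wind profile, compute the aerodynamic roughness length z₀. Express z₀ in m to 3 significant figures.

z₀ ≈ 0.543 m

Log law: V(z) ∝ ln(z/z₀). With r = V₁/V₂ = 21.0/25.32 = 0.82938,
r · ln(z₂/z₀) = ln(z₁/z₀) ⇒ ln z₀ = (ln z₁ − r·ln z₂)/(1 − r)
ln z₀ = (2.45959 − 0.82938×3.09104) / 0.17062 = -0.6100
z₀ = exp(-0.6100) = 0.5434 m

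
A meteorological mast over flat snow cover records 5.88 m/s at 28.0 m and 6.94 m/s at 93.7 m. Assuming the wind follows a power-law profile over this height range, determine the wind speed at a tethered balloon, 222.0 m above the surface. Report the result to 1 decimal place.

7.8 m/s

First find α: α = ln(V₂/V₁)/ln(z₂/z₁) = ln(6.94/5.88)/ln(93.7/28.0) = 0.16575/1.20789 = 0.1372
Extrapolate from 93.7 m to 222.0 m: V₃ = 6.94 × (222.0/93.7)^0.1372 = 6.94 × 1.1257 = 7.8120 m/s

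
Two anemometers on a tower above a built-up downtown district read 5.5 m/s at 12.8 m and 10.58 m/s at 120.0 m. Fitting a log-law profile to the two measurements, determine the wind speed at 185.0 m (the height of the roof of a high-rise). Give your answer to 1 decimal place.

11.6 m/s

Log law: V ∝ ln(z/z₀). From the pair, with r = V₁/V₂ = 0.51985,
ln z₀ = (ln z₁ − r·ln z₂)/(1 − r) = (2.5494 − 0.51985×4.7875)/0.48015 = 0.1264 → z₀ = 1.135 m
V₃ = V₁ · ln(z₃/z₀)/ln(z₁/z₀) = 5.5 × 5.0940/2.4231 = 11.5625 m/s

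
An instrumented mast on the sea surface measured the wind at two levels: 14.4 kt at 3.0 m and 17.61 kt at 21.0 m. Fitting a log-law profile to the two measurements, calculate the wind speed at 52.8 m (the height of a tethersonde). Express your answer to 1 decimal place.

19.1 kt

Log law: V ∝ ln(z/z₀). From the pair, with r = V₁/V₂ = 0.81772,
ln z₀ = (ln z₁ − r·ln z₂)/(1 − r) = (1.0986 − 0.81772×3.0445)/0.18228 = -7.6307 → z₀ = 0.0004853 m
V₃ = V₁ · ln(z₃/z₀)/ln(z₁/z₀) = 14.4 × 11.5972/8.7293 = 19.1309 kt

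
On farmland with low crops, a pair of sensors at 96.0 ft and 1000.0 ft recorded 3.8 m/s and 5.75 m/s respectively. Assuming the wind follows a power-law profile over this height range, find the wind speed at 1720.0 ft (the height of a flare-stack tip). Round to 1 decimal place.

6.3 m/s

First find α: α = ln(V₂/V₁)/ln(z₂/z₁) = ln(5.75/3.8)/ln(1000.0/96.0) = 0.41420/2.34341 = 0.1768
Extrapolate from 1000.0 ft to 1720.0 ft: V₃ = 5.75 × (1720.0/1000.0)^0.1768 = 5.75 × 1.1006 = 6.3285 m/s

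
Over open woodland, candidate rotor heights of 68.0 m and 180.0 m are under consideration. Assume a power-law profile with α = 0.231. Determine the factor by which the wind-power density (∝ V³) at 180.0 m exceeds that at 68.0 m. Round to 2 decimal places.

Speed ratio: V_B/V_A = (z_B/z_A)^α = (180.0/68.0)^0.231 = (2.6471)^0.231 = 1.25216
Power-density ratio: P_B/P_A = (V_B/V_A)³ = (1.25216)³ = 1.96325

1.96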